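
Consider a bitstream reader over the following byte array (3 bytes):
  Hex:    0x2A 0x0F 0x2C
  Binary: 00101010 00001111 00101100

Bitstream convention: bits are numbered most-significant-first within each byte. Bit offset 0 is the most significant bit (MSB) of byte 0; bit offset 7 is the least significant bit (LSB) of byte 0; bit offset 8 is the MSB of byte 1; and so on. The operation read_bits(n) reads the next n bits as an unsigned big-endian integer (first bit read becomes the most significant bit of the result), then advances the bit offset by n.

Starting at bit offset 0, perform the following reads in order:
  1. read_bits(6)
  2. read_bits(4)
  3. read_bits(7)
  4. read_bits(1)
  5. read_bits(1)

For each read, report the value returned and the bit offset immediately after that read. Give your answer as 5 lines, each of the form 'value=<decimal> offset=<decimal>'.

Read 1: bits[0:6] width=6 -> value=10 (bin 001010); offset now 6 = byte 0 bit 6; 18 bits remain
Read 2: bits[6:10] width=4 -> value=8 (bin 1000); offset now 10 = byte 1 bit 2; 14 bits remain
Read 3: bits[10:17] width=7 -> value=30 (bin 0011110); offset now 17 = byte 2 bit 1; 7 bits remain
Read 4: bits[17:18] width=1 -> value=0 (bin 0); offset now 18 = byte 2 bit 2; 6 bits remain
Read 5: bits[18:19] width=1 -> value=1 (bin 1); offset now 19 = byte 2 bit 3; 5 bits remain

Answer: value=10 offset=6
value=8 offset=10
value=30 offset=17
value=0 offset=18
value=1 offset=19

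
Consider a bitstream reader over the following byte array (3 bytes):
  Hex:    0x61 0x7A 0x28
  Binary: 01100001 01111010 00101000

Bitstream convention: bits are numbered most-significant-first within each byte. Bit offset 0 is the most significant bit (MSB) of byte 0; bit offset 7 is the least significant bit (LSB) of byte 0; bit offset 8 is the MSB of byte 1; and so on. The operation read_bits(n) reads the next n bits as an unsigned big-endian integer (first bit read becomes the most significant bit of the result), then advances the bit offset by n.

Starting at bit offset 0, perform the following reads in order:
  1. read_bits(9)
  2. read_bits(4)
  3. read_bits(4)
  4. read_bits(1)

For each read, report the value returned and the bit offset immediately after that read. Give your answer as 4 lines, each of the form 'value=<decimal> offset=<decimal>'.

Answer: value=194 offset=9
value=15 offset=13
value=4 offset=17
value=0 offset=18

Derivation:
Read 1: bits[0:9] width=9 -> value=194 (bin 011000010); offset now 9 = byte 1 bit 1; 15 bits remain
Read 2: bits[9:13] width=4 -> value=15 (bin 1111); offset now 13 = byte 1 bit 5; 11 bits remain
Read 3: bits[13:17] width=4 -> value=4 (bin 0100); offset now 17 = byte 2 bit 1; 7 bits remain
Read 4: bits[17:18] width=1 -> value=0 (bin 0); offset now 18 = byte 2 bit 2; 6 bits remain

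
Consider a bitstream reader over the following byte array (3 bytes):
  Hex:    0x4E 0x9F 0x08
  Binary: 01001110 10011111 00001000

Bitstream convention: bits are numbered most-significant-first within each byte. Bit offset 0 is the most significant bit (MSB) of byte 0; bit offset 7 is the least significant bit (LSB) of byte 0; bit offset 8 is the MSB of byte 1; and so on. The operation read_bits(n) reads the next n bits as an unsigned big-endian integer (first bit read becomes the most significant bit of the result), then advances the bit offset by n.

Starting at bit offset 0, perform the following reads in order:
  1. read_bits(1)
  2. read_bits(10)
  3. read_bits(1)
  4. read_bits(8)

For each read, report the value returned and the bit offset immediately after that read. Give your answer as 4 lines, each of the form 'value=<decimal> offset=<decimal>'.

Read 1: bits[0:1] width=1 -> value=0 (bin 0); offset now 1 = byte 0 bit 1; 23 bits remain
Read 2: bits[1:11] width=10 -> value=628 (bin 1001110100); offset now 11 = byte 1 bit 3; 13 bits remain
Read 3: bits[11:12] width=1 -> value=1 (bin 1); offset now 12 = byte 1 bit 4; 12 bits remain
Read 4: bits[12:20] width=8 -> value=240 (bin 11110000); offset now 20 = byte 2 bit 4; 4 bits remain

Answer: value=0 offset=1
value=628 offset=11
value=1 offset=12
value=240 offset=20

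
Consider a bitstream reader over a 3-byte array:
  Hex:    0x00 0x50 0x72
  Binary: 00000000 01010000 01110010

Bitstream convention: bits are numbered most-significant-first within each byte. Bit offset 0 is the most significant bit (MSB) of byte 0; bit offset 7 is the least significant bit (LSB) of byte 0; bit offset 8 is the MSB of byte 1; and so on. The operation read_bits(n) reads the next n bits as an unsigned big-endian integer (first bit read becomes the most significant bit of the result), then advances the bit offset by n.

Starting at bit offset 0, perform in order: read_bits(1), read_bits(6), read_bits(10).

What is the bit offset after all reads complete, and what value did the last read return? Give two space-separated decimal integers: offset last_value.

Answer: 17 160

Derivation:
Read 1: bits[0:1] width=1 -> value=0 (bin 0); offset now 1 = byte 0 bit 1; 23 bits remain
Read 2: bits[1:7] width=6 -> value=0 (bin 000000); offset now 7 = byte 0 bit 7; 17 bits remain
Read 3: bits[7:17] width=10 -> value=160 (bin 0010100000); offset now 17 = byte 2 bit 1; 7 bits remain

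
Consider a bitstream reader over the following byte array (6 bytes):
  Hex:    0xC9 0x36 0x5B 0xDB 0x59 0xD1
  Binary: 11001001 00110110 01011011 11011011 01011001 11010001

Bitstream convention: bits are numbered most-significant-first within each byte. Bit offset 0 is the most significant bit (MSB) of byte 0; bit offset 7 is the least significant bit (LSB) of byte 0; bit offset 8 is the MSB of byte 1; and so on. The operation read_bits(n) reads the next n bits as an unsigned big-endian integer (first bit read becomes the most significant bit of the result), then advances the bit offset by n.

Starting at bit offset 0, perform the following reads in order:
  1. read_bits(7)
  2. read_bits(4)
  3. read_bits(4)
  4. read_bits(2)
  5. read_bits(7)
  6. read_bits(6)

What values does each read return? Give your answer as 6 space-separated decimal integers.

Answer: 100 9 11 0 91 54

Derivation:
Read 1: bits[0:7] width=7 -> value=100 (bin 1100100); offset now 7 = byte 0 bit 7; 41 bits remain
Read 2: bits[7:11] width=4 -> value=9 (bin 1001); offset now 11 = byte 1 bit 3; 37 bits remain
Read 3: bits[11:15] width=4 -> value=11 (bin 1011); offset now 15 = byte 1 bit 7; 33 bits remain
Read 4: bits[15:17] width=2 -> value=0 (bin 00); offset now 17 = byte 2 bit 1; 31 bits remain
Read 5: bits[17:24] width=7 -> value=91 (bin 1011011); offset now 24 = byte 3 bit 0; 24 bits remain
Read 6: bits[24:30] width=6 -> value=54 (bin 110110); offset now 30 = byte 3 bit 6; 18 bits remain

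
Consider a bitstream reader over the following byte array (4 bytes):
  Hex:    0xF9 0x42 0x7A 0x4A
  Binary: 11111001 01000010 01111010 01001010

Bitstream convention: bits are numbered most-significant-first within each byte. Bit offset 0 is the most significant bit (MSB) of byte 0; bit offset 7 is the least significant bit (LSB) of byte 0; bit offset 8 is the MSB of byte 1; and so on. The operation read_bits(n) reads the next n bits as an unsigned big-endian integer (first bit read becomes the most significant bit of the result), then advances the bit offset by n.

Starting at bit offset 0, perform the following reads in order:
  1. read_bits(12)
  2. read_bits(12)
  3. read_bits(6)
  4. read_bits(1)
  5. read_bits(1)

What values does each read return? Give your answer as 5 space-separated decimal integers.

Answer: 3988 634 18 1 0

Derivation:
Read 1: bits[0:12] width=12 -> value=3988 (bin 111110010100); offset now 12 = byte 1 bit 4; 20 bits remain
Read 2: bits[12:24] width=12 -> value=634 (bin 001001111010); offset now 24 = byte 3 bit 0; 8 bits remain
Read 3: bits[24:30] width=6 -> value=18 (bin 010010); offset now 30 = byte 3 bit 6; 2 bits remain
Read 4: bits[30:31] width=1 -> value=1 (bin 1); offset now 31 = byte 3 bit 7; 1 bits remain
Read 5: bits[31:32] width=1 -> value=0 (bin 0); offset now 32 = byte 4 bit 0; 0 bits remain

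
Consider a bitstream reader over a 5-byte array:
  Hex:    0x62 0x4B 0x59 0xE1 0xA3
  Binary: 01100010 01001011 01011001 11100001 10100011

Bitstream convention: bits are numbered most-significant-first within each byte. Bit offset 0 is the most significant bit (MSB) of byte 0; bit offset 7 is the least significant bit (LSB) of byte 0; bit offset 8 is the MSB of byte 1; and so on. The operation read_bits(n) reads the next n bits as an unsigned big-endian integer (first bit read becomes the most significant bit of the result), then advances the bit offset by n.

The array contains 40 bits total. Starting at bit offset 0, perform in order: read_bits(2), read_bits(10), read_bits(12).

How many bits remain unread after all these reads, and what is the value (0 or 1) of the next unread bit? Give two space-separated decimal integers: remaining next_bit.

Answer: 16 1

Derivation:
Read 1: bits[0:2] width=2 -> value=1 (bin 01); offset now 2 = byte 0 bit 2; 38 bits remain
Read 2: bits[2:12] width=10 -> value=548 (bin 1000100100); offset now 12 = byte 1 bit 4; 28 bits remain
Read 3: bits[12:24] width=12 -> value=2905 (bin 101101011001); offset now 24 = byte 3 bit 0; 16 bits remain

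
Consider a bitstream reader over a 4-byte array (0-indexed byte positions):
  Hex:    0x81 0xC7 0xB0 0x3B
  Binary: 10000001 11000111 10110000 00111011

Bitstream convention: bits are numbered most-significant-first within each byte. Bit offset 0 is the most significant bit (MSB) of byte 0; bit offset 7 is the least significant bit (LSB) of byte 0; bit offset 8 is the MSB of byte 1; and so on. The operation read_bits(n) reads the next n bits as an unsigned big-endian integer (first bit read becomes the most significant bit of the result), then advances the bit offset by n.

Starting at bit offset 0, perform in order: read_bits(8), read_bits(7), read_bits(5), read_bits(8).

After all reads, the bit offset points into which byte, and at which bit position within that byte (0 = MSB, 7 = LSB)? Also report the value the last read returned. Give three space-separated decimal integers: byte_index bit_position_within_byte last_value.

Answer: 3 4 3

Derivation:
Read 1: bits[0:8] width=8 -> value=129 (bin 10000001); offset now 8 = byte 1 bit 0; 24 bits remain
Read 2: bits[8:15] width=7 -> value=99 (bin 1100011); offset now 15 = byte 1 bit 7; 17 bits remain
Read 3: bits[15:20] width=5 -> value=27 (bin 11011); offset now 20 = byte 2 bit 4; 12 bits remain
Read 4: bits[20:28] width=8 -> value=3 (bin 00000011); offset now 28 = byte 3 bit 4; 4 bits remain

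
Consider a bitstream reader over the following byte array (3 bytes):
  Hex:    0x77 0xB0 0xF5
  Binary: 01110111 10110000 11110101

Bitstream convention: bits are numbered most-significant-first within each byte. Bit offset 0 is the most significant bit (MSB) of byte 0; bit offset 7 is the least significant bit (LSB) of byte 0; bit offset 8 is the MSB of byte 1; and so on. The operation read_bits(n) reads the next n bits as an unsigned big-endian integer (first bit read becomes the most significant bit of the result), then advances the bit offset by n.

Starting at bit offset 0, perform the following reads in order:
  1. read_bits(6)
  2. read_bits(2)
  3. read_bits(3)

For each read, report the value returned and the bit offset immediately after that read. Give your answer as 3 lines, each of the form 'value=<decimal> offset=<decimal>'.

Answer: value=29 offset=6
value=3 offset=8
value=5 offset=11

Derivation:
Read 1: bits[0:6] width=6 -> value=29 (bin 011101); offset now 6 = byte 0 bit 6; 18 bits remain
Read 2: bits[6:8] width=2 -> value=3 (bin 11); offset now 8 = byte 1 bit 0; 16 bits remain
Read 3: bits[8:11] width=3 -> value=5 (bin 101); offset now 11 = byte 1 bit 3; 13 bits remain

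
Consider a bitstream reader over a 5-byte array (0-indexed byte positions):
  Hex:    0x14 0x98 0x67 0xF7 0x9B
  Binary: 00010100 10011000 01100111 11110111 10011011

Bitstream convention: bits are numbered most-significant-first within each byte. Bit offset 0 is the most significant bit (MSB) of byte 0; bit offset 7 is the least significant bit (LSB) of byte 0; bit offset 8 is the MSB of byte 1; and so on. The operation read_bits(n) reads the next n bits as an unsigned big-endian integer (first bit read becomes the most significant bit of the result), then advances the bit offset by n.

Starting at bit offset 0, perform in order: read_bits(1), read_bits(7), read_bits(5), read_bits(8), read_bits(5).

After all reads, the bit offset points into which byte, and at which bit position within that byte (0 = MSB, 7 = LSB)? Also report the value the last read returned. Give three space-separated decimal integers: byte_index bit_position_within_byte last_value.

Answer: 3 2 31

Derivation:
Read 1: bits[0:1] width=1 -> value=0 (bin 0); offset now 1 = byte 0 bit 1; 39 bits remain
Read 2: bits[1:8] width=7 -> value=20 (bin 0010100); offset now 8 = byte 1 bit 0; 32 bits remain
Read 3: bits[8:13] width=5 -> value=19 (bin 10011); offset now 13 = byte 1 bit 5; 27 bits remain
Read 4: bits[13:21] width=8 -> value=12 (bin 00001100); offset now 21 = byte 2 bit 5; 19 bits remain
Read 5: bits[21:26] width=5 -> value=31 (bin 11111); offset now 26 = byte 3 bit 2; 14 bits remain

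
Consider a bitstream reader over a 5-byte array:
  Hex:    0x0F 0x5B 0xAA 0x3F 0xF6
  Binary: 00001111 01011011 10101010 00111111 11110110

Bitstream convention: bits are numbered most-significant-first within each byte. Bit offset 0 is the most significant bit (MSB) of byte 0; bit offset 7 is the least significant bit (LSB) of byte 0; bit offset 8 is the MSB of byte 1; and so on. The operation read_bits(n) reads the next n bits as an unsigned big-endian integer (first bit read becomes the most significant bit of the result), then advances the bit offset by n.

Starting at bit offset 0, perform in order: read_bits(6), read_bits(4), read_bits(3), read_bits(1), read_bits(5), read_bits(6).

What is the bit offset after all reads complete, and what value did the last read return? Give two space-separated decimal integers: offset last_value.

Read 1: bits[0:6] width=6 -> value=3 (bin 000011); offset now 6 = byte 0 bit 6; 34 bits remain
Read 2: bits[6:10] width=4 -> value=13 (bin 1101); offset now 10 = byte 1 bit 2; 30 bits remain
Read 3: bits[10:13] width=3 -> value=3 (bin 011); offset now 13 = byte 1 bit 5; 27 bits remain
Read 4: bits[13:14] width=1 -> value=0 (bin 0); offset now 14 = byte 1 bit 6; 26 bits remain
Read 5: bits[14:19] width=5 -> value=29 (bin 11101); offset now 19 = byte 2 bit 3; 21 bits remain
Read 6: bits[19:25] width=6 -> value=20 (bin 010100); offset now 25 = byte 3 bit 1; 15 bits remain

Answer: 25 20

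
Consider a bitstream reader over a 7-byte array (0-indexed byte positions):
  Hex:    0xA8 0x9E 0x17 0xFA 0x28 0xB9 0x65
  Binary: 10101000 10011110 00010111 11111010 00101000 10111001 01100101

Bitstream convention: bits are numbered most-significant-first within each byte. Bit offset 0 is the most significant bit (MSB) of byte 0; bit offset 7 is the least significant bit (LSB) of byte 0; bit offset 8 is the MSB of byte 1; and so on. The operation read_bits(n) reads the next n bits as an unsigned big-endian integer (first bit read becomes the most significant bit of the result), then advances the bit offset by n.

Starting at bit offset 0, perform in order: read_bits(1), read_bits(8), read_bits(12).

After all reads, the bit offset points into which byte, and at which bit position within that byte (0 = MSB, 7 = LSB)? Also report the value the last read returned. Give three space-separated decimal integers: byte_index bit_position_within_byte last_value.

Read 1: bits[0:1] width=1 -> value=1 (bin 1); offset now 1 = byte 0 bit 1; 55 bits remain
Read 2: bits[1:9] width=8 -> value=81 (bin 01010001); offset now 9 = byte 1 bit 1; 47 bits remain
Read 3: bits[9:21] width=12 -> value=962 (bin 001111000010); offset now 21 = byte 2 bit 5; 35 bits remain

Answer: 2 5 962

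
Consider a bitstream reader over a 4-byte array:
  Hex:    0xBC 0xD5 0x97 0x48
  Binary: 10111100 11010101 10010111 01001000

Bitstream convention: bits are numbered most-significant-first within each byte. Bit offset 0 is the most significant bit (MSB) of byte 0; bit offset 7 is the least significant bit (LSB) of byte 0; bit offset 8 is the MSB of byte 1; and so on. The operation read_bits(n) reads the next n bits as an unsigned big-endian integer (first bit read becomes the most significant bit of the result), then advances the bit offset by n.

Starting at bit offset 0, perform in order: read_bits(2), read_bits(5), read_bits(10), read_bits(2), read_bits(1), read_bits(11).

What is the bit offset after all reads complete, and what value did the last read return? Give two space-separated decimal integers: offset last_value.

Answer: 31 932

Derivation:
Read 1: bits[0:2] width=2 -> value=2 (bin 10); offset now 2 = byte 0 bit 2; 30 bits remain
Read 2: bits[2:7] width=5 -> value=30 (bin 11110); offset now 7 = byte 0 bit 7; 25 bits remain
Read 3: bits[7:17] width=10 -> value=427 (bin 0110101011); offset now 17 = byte 2 bit 1; 15 bits remain
Read 4: bits[17:19] width=2 -> value=0 (bin 00); offset now 19 = byte 2 bit 3; 13 bits remain
Read 5: bits[19:20] width=1 -> value=1 (bin 1); offset now 20 = byte 2 bit 4; 12 bits remain
Read 6: bits[20:31] width=11 -> value=932 (bin 01110100100); offset now 31 = byte 3 bit 7; 1 bits remain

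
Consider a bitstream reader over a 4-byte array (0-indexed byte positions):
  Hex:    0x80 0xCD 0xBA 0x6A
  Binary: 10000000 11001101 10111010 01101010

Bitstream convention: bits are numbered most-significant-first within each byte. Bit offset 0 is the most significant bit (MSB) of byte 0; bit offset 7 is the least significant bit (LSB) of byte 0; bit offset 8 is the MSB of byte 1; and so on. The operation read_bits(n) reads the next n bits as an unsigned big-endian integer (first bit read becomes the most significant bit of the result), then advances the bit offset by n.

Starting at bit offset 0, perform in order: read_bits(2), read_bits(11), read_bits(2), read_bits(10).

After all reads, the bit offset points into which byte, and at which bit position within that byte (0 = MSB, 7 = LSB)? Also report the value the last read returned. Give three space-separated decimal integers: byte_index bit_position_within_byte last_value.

Read 1: bits[0:2] width=2 -> value=2 (bin 10); offset now 2 = byte 0 bit 2; 30 bits remain
Read 2: bits[2:13] width=11 -> value=25 (bin 00000011001); offset now 13 = byte 1 bit 5; 19 bits remain
Read 3: bits[13:15] width=2 -> value=2 (bin 10); offset now 15 = byte 1 bit 7; 17 bits remain
Read 4: bits[15:25] width=10 -> value=884 (bin 1101110100); offset now 25 = byte 3 bit 1; 7 bits remain

Answer: 3 1 884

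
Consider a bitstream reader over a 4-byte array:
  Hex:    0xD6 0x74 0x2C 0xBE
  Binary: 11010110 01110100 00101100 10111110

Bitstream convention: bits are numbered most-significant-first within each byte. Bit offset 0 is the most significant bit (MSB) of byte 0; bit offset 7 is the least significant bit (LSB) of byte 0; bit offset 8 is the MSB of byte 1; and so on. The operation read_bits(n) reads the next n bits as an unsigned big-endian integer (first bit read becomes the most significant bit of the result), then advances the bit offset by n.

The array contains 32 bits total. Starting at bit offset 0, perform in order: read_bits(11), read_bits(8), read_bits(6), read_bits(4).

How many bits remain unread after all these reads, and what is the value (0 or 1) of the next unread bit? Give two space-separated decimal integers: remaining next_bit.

Answer: 3 1

Derivation:
Read 1: bits[0:11] width=11 -> value=1715 (bin 11010110011); offset now 11 = byte 1 bit 3; 21 bits remain
Read 2: bits[11:19] width=8 -> value=161 (bin 10100001); offset now 19 = byte 2 bit 3; 13 bits remain
Read 3: bits[19:25] width=6 -> value=25 (bin 011001); offset now 25 = byte 3 bit 1; 7 bits remain
Read 4: bits[25:29] width=4 -> value=7 (bin 0111); offset now 29 = byte 3 bit 5; 3 bits remain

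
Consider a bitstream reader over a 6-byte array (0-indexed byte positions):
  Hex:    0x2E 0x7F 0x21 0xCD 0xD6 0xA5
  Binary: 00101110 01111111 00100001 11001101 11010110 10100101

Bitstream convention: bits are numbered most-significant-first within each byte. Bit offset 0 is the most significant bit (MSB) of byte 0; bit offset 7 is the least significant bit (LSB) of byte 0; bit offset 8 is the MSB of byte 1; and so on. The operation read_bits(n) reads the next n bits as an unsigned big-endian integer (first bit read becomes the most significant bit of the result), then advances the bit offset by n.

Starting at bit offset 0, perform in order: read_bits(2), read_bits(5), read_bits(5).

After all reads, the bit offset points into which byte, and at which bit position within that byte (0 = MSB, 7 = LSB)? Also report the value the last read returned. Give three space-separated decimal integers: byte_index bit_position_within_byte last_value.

Read 1: bits[0:2] width=2 -> value=0 (bin 00); offset now 2 = byte 0 bit 2; 46 bits remain
Read 2: bits[2:7] width=5 -> value=23 (bin 10111); offset now 7 = byte 0 bit 7; 41 bits remain
Read 3: bits[7:12] width=5 -> value=7 (bin 00111); offset now 12 = byte 1 bit 4; 36 bits remain

Answer: 1 4 7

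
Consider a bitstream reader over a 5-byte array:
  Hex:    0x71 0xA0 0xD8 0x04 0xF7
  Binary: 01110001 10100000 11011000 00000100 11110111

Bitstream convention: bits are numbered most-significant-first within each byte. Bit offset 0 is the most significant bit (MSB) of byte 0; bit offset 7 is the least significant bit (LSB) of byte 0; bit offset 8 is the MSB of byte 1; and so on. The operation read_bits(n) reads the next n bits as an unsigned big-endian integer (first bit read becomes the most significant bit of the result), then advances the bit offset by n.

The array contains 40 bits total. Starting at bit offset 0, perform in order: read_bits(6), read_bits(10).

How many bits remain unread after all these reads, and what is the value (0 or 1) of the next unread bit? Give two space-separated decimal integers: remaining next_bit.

Answer: 24 1

Derivation:
Read 1: bits[0:6] width=6 -> value=28 (bin 011100); offset now 6 = byte 0 bit 6; 34 bits remain
Read 2: bits[6:16] width=10 -> value=416 (bin 0110100000); offset now 16 = byte 2 bit 0; 24 bits remain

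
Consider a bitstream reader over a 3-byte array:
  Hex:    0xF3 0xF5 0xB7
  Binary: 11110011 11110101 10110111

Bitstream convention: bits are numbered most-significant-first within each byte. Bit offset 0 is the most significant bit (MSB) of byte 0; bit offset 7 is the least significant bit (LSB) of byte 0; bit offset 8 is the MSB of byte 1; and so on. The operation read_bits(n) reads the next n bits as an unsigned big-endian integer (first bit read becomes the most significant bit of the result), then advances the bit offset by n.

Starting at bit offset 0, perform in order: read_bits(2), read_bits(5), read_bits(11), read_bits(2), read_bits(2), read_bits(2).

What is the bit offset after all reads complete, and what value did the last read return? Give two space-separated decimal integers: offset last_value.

Read 1: bits[0:2] width=2 -> value=3 (bin 11); offset now 2 = byte 0 bit 2; 22 bits remain
Read 2: bits[2:7] width=5 -> value=25 (bin 11001); offset now 7 = byte 0 bit 7; 17 bits remain
Read 3: bits[7:18] width=11 -> value=2006 (bin 11111010110); offset now 18 = byte 2 bit 2; 6 bits remain
Read 4: bits[18:20] width=2 -> value=3 (bin 11); offset now 20 = byte 2 bit 4; 4 bits remain
Read 5: bits[20:22] width=2 -> value=1 (bin 01); offset now 22 = byte 2 bit 6; 2 bits remain
Read 6: bits[22:24] width=2 -> value=3 (bin 11); offset now 24 = byte 3 bit 0; 0 bits remain

Answer: 24 3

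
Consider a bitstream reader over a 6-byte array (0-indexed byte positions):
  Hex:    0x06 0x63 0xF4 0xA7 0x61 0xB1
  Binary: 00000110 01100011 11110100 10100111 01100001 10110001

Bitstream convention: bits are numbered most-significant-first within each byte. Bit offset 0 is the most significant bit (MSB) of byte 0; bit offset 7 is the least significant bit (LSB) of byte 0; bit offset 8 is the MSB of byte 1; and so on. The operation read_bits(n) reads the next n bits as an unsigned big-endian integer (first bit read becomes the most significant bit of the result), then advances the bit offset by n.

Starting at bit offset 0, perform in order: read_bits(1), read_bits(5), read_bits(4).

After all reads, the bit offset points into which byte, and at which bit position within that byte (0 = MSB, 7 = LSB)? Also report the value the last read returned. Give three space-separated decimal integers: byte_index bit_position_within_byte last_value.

Read 1: bits[0:1] width=1 -> value=0 (bin 0); offset now 1 = byte 0 bit 1; 47 bits remain
Read 2: bits[1:6] width=5 -> value=1 (bin 00001); offset now 6 = byte 0 bit 6; 42 bits remain
Read 3: bits[6:10] width=4 -> value=9 (bin 1001); offset now 10 = byte 1 bit 2; 38 bits remain

Answer: 1 2 9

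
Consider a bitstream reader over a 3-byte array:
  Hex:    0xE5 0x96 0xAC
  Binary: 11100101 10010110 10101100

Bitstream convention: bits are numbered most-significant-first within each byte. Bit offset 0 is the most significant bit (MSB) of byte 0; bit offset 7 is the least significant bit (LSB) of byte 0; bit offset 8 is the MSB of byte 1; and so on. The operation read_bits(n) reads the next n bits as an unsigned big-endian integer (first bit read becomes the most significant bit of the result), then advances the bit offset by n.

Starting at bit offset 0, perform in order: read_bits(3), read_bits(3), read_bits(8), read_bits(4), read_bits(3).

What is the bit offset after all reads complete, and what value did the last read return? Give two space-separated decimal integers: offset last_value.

Read 1: bits[0:3] width=3 -> value=7 (bin 111); offset now 3 = byte 0 bit 3; 21 bits remain
Read 2: bits[3:6] width=3 -> value=1 (bin 001); offset now 6 = byte 0 bit 6; 18 bits remain
Read 3: bits[6:14] width=8 -> value=101 (bin 01100101); offset now 14 = byte 1 bit 6; 10 bits remain
Read 4: bits[14:18] width=4 -> value=10 (bin 1010); offset now 18 = byte 2 bit 2; 6 bits remain
Read 5: bits[18:21] width=3 -> value=5 (bin 101); offset now 21 = byte 2 bit 5; 3 bits remain

Answer: 21 5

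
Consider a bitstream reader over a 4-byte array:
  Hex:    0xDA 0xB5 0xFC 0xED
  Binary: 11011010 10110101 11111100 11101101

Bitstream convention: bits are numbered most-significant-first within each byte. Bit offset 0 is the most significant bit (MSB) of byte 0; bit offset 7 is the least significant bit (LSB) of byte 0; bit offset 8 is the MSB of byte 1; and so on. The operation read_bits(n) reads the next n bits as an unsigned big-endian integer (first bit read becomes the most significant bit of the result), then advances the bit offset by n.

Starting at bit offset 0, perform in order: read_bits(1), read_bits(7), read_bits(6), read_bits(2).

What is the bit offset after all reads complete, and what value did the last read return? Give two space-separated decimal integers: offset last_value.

Answer: 16 1

Derivation:
Read 1: bits[0:1] width=1 -> value=1 (bin 1); offset now 1 = byte 0 bit 1; 31 bits remain
Read 2: bits[1:8] width=7 -> value=90 (bin 1011010); offset now 8 = byte 1 bit 0; 24 bits remain
Read 3: bits[8:14] width=6 -> value=45 (bin 101101); offset now 14 = byte 1 bit 6; 18 bits remain
Read 4: bits[14:16] width=2 -> value=1 (bin 01); offset now 16 = byte 2 bit 0; 16 bits remain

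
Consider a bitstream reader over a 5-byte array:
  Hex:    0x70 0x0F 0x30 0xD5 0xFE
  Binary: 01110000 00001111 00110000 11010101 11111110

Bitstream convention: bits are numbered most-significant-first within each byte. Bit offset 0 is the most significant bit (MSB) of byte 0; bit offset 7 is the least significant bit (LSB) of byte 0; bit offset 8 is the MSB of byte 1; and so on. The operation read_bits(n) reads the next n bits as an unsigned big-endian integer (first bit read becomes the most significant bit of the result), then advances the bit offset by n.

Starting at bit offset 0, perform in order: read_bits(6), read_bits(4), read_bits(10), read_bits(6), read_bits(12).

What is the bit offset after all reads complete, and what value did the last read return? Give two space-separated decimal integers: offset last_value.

Read 1: bits[0:6] width=6 -> value=28 (bin 011100); offset now 6 = byte 0 bit 6; 34 bits remain
Read 2: bits[6:10] width=4 -> value=0 (bin 0000); offset now 10 = byte 1 bit 2; 30 bits remain
Read 3: bits[10:20] width=10 -> value=243 (bin 0011110011); offset now 20 = byte 2 bit 4; 20 bits remain
Read 4: bits[20:26] width=6 -> value=3 (bin 000011); offset now 26 = byte 3 bit 2; 14 bits remain
Read 5: bits[26:38] width=12 -> value=1407 (bin 010101111111); offset now 38 = byte 4 bit 6; 2 bits remain

Answer: 38 1407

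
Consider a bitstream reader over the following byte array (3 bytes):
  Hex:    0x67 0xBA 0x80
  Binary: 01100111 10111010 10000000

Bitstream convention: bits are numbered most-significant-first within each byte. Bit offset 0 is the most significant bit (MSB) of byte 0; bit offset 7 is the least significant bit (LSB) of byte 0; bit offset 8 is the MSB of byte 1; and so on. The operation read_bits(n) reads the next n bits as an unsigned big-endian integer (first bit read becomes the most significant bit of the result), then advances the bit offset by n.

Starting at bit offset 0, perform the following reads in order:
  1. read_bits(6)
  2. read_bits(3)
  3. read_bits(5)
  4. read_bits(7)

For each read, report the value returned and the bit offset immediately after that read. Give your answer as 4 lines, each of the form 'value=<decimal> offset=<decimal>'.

Answer: value=25 offset=6
value=7 offset=9
value=14 offset=14
value=80 offset=21

Derivation:
Read 1: bits[0:6] width=6 -> value=25 (bin 011001); offset now 6 = byte 0 bit 6; 18 bits remain
Read 2: bits[6:9] width=3 -> value=7 (bin 111); offset now 9 = byte 1 bit 1; 15 bits remain
Read 3: bits[9:14] width=5 -> value=14 (bin 01110); offset now 14 = byte 1 bit 6; 10 bits remain
Read 4: bits[14:21] width=7 -> value=80 (bin 1010000); offset now 21 = byte 2 bit 5; 3 bits remain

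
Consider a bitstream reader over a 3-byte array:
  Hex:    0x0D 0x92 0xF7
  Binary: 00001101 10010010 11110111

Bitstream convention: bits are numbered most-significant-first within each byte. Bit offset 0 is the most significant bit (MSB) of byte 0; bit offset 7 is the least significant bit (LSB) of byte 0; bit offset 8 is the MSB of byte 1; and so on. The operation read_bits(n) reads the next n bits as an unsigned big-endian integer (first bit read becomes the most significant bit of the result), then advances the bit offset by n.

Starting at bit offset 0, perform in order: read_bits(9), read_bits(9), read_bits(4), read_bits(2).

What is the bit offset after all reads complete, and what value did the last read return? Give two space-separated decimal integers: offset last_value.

Answer: 24 3

Derivation:
Read 1: bits[0:9] width=9 -> value=27 (bin 000011011); offset now 9 = byte 1 bit 1; 15 bits remain
Read 2: bits[9:18] width=9 -> value=75 (bin 001001011); offset now 18 = byte 2 bit 2; 6 bits remain
Read 3: bits[18:22] width=4 -> value=13 (bin 1101); offset now 22 = byte 2 bit 6; 2 bits remain
Read 4: bits[22:24] width=2 -> value=3 (bin 11); offset now 24 = byte 3 bit 0; 0 bits remain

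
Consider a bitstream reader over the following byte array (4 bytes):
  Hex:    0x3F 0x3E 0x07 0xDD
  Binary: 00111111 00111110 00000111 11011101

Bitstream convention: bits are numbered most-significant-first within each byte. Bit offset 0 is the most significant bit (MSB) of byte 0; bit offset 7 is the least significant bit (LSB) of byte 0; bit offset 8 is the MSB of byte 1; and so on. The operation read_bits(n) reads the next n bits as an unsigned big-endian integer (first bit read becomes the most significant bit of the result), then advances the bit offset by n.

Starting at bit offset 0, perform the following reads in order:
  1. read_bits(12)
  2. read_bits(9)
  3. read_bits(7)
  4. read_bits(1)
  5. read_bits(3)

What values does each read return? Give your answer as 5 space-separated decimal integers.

Answer: 1011 448 125 1 5

Derivation:
Read 1: bits[0:12] width=12 -> value=1011 (bin 001111110011); offset now 12 = byte 1 bit 4; 20 bits remain
Read 2: bits[12:21] width=9 -> value=448 (bin 111000000); offset now 21 = byte 2 bit 5; 11 bits remain
Read 3: bits[21:28] width=7 -> value=125 (bin 1111101); offset now 28 = byte 3 bit 4; 4 bits remain
Read 4: bits[28:29] width=1 -> value=1 (bin 1); offset now 29 = byte 3 bit 5; 3 bits remain
Read 5: bits[29:32] width=3 -> value=5 (bin 101); offset now 32 = byte 4 bit 0; 0 bits remain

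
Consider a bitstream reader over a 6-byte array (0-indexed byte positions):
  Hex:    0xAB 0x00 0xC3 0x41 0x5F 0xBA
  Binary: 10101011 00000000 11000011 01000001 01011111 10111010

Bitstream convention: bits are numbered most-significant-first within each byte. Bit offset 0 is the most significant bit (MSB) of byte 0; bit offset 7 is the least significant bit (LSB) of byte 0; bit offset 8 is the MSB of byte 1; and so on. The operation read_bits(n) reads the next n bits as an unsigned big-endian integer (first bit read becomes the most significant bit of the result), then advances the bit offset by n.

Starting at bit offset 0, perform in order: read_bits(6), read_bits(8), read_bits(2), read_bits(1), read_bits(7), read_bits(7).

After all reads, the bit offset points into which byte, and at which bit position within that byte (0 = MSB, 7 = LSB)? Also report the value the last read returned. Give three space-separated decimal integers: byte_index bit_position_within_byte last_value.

Answer: 3 7 32

Derivation:
Read 1: bits[0:6] width=6 -> value=42 (bin 101010); offset now 6 = byte 0 bit 6; 42 bits remain
Read 2: bits[6:14] width=8 -> value=192 (bin 11000000); offset now 14 = byte 1 bit 6; 34 bits remain
Read 3: bits[14:16] width=2 -> value=0 (bin 00); offset now 16 = byte 2 bit 0; 32 bits remain
Read 4: bits[16:17] width=1 -> value=1 (bin 1); offset now 17 = byte 2 bit 1; 31 bits remain
Read 5: bits[17:24] width=7 -> value=67 (bin 1000011); offset now 24 = byte 3 bit 0; 24 bits remain
Read 6: bits[24:31] width=7 -> value=32 (bin 0100000); offset now 31 = byte 3 bit 7; 17 bits remain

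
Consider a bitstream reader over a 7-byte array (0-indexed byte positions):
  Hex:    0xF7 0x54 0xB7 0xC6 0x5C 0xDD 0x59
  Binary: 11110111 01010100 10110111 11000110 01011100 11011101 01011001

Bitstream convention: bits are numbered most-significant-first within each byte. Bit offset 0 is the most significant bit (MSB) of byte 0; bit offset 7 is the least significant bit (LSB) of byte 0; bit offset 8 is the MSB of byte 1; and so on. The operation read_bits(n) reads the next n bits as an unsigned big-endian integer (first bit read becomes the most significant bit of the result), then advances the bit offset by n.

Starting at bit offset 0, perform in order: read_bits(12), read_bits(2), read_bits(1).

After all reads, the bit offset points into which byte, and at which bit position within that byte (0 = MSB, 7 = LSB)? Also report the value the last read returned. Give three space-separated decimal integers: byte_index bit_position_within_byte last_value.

Read 1: bits[0:12] width=12 -> value=3957 (bin 111101110101); offset now 12 = byte 1 bit 4; 44 bits remain
Read 2: bits[12:14] width=2 -> value=1 (bin 01); offset now 14 = byte 1 bit 6; 42 bits remain
Read 3: bits[14:15] width=1 -> value=0 (bin 0); offset now 15 = byte 1 bit 7; 41 bits remain

Answer: 1 7 0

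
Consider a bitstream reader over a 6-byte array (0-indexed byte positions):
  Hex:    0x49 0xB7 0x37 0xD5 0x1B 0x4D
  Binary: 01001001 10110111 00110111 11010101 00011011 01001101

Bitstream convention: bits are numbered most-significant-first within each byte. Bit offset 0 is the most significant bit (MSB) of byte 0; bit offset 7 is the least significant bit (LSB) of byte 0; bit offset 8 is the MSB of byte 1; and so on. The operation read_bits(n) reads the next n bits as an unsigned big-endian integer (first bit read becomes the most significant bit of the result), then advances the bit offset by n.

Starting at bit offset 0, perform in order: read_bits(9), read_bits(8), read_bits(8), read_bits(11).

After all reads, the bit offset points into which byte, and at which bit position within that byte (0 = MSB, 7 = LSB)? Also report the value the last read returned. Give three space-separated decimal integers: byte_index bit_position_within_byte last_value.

Read 1: bits[0:9] width=9 -> value=147 (bin 010010011); offset now 9 = byte 1 bit 1; 39 bits remain
Read 2: bits[9:17] width=8 -> value=110 (bin 01101110); offset now 17 = byte 2 bit 1; 31 bits remain
Read 3: bits[17:25] width=8 -> value=111 (bin 01101111); offset now 25 = byte 3 bit 1; 23 bits remain
Read 4: bits[25:36] width=11 -> value=1361 (bin 10101010001); offset now 36 = byte 4 bit 4; 12 bits remain

Answer: 4 4 1361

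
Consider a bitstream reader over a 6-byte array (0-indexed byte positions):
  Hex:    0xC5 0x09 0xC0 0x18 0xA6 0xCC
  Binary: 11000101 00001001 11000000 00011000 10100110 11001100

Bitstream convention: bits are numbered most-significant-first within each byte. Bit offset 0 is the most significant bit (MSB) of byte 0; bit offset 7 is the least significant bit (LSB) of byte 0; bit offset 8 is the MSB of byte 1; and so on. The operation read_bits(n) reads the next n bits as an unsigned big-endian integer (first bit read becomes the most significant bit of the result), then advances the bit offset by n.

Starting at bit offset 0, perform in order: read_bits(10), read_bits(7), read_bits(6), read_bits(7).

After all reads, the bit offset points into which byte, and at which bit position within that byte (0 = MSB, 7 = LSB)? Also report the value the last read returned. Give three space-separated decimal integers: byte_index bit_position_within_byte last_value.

Read 1: bits[0:10] width=10 -> value=788 (bin 1100010100); offset now 10 = byte 1 bit 2; 38 bits remain
Read 2: bits[10:17] width=7 -> value=19 (bin 0010011); offset now 17 = byte 2 bit 1; 31 bits remain
Read 3: bits[17:23] width=6 -> value=32 (bin 100000); offset now 23 = byte 2 bit 7; 25 bits remain
Read 4: bits[23:30] width=7 -> value=6 (bin 0000110); offset now 30 = byte 3 bit 6; 18 bits remain

Answer: 3 6 6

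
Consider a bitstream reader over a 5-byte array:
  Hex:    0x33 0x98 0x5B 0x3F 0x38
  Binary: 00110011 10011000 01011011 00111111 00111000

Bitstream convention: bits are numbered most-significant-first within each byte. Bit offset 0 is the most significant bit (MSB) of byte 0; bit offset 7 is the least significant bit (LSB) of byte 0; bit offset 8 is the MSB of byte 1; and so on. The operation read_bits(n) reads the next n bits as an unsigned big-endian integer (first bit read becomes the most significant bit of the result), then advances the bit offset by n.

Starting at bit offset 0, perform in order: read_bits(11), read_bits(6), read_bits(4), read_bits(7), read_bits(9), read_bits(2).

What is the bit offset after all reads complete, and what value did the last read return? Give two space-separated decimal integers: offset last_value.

Read 1: bits[0:11] width=11 -> value=412 (bin 00110011100); offset now 11 = byte 1 bit 3; 29 bits remain
Read 2: bits[11:17] width=6 -> value=48 (bin 110000); offset now 17 = byte 2 bit 1; 23 bits remain
Read 3: bits[17:21] width=4 -> value=11 (bin 1011); offset now 21 = byte 2 bit 5; 19 bits remain
Read 4: bits[21:28] width=7 -> value=51 (bin 0110011); offset now 28 = byte 3 bit 4; 12 bits remain
Read 5: bits[28:37] width=9 -> value=487 (bin 111100111); offset now 37 = byte 4 bit 5; 3 bits remain
Read 6: bits[37:39] width=2 -> value=0 (bin 00); offset now 39 = byte 4 bit 7; 1 bits remain

Answer: 39 0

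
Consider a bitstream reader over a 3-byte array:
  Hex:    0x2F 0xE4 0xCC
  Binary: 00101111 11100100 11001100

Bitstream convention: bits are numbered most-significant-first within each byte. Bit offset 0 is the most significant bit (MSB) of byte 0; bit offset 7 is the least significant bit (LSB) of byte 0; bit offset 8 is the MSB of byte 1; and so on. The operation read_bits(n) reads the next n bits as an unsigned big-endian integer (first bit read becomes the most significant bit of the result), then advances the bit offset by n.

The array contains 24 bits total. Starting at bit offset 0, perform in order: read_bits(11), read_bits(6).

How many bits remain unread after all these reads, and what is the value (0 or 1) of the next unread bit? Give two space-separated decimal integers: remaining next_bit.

Answer: 7 1

Derivation:
Read 1: bits[0:11] width=11 -> value=383 (bin 00101111111); offset now 11 = byte 1 bit 3; 13 bits remain
Read 2: bits[11:17] width=6 -> value=9 (bin 001001); offset now 17 = byte 2 bit 1; 7 bits remain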